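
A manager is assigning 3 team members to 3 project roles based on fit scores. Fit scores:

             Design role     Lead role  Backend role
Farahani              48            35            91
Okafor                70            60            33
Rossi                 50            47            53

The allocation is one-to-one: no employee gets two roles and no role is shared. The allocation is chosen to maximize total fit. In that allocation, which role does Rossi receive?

Rossi receives Lead role.

Optimal: Farahani→Backend role (91 pts), Okafor→Design role (70 pts), Rossi→Lead role (47 pts) — total 91+70+47 = 208 pts.
Swapping Farahani↔Rossi (Farahani→Lead role 35 pts, Rossi→Backend role 53 pts) loses 50.
Rossi's own top role is Backend role (53 pts), but forcing Rossi→Backend role and reassigning the rest optimally gives only 161 pts — worse by 47.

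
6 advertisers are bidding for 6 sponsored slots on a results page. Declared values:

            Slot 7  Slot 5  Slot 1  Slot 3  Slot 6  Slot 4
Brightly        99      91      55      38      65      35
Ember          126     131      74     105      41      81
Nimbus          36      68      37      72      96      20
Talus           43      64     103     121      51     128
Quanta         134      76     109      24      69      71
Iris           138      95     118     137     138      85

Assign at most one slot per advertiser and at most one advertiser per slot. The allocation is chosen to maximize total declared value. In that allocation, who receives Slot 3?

Optimal: Brightly→Slot 7 ($99), Ember→Slot 5 ($131), Nimbus→Slot 6 ($96), Talus→Slot 4 ($128), Quanta→Slot 1 ($109), Iris→Slot 3 ($137) — total 99+131+96+128+109+137 = $700.
Column-greedy (each slot in turn goes to its best remaining advertiser) gives $630, worse by 70.
No other one-to-one assignment exceeds $700.
Iris's own top slot is Slot 7 ($138), but forcing Iris→Slot 7 and reassigning the rest optimally gives only $667 — worse by 33.

Iris receives Slot 3.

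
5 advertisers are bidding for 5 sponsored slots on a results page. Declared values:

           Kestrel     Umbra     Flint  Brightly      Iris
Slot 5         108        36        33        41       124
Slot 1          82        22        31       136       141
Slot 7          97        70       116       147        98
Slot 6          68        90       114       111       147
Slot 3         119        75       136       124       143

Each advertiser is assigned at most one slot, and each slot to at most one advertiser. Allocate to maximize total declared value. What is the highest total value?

Optimal: Kestrel→Slot 5 ($108), Umbra→Slot 6 ($90), Flint→Slot 3 ($136), Brightly→Slot 7 ($147), Iris→Slot 1 ($141) — total 108+90+136+147+141 = $622.
Row-greedy (each advertiser in turn takes its best remaining slot) gives $585, worse by 37.

Maximum total: $622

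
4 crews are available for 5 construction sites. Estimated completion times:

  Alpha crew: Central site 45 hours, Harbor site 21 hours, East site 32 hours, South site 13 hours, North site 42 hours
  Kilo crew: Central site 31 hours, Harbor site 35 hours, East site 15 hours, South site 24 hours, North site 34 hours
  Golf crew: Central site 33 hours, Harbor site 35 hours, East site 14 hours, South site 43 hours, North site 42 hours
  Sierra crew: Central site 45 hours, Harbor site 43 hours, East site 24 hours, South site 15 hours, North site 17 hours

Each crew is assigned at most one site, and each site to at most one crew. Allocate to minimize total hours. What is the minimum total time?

Optimal: Alpha crew→South site (13 hours), Kilo crew→Central site (31 hours), Golf crew→East site (14 hours), Sierra crew→North site (17 hours) — total 13+31+14+17 = 75 hours.
Row-greedy (each crew in turn takes its cheapest remaining site) gives 78 hours, worse by 3.
Next-best assignment: Alpha crew→Harbor site, Kilo crew→South site, Golf crew→East site, Sierra crew→North site = 76 hours.
Swapping Kilo crew↔Golf crew (Kilo crew→East site 15 hours, Golf crew→Central site 33 hours) adds 3.

Minimum total: 75 hours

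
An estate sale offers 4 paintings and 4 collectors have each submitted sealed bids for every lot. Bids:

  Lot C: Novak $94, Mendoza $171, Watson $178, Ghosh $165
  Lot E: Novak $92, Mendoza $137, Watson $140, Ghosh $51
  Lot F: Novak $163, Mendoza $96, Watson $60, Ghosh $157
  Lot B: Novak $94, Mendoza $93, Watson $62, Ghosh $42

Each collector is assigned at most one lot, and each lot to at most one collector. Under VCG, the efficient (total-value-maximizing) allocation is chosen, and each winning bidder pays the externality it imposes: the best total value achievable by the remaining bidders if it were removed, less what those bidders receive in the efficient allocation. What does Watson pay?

Watson pays $77.

Efficient allocation: Novak→Lot B ($94), Mendoza→Lot E ($137), Watson→Lot C ($178), Ghosh→Lot F ($157); total welfare W = $566.
Watson receives Lot C at value $178, so the others get W − 178 = $388.
Without Watson: best allocation of the remaining 3 bidders over all 4 lots is Novak→Lot F ($163), Mendoza→Lot E ($137), Ghosh→Lot C ($165), total $465.
VCG payment = (others' best without Watson) − (others' welfare with Watson) = 465 − 388 = $77.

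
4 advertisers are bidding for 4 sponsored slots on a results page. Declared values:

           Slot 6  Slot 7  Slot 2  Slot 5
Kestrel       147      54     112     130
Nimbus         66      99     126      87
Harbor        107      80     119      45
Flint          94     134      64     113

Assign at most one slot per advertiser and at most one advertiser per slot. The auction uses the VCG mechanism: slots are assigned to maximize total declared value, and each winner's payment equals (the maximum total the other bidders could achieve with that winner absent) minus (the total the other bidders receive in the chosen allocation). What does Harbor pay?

Harbor pays $17.

Efficient allocation: Kestrel→Slot 5 ($130), Nimbus→Slot 2 ($126), Harbor→Slot 6 ($107), Flint→Slot 7 ($134); total welfare W = $497.
Harbor receives Slot 6 at value $107, so the others get W − 107 = $390.
Without Harbor: best allocation of the remaining 3 bidders over all 4 slots is Kestrel→Slot 6 ($147), Nimbus→Slot 2 ($126), Flint→Slot 7 ($134), total $407.
VCG payment = (others' best without Harbor) − (others' welfare with Harbor) = 407 − 390 = $17.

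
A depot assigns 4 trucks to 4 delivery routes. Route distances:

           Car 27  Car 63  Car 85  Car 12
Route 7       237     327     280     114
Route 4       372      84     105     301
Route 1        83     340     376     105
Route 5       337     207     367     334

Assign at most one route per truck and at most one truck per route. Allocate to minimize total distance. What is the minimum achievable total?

Treat this as an assignment problem: match each truck to one route.
Optimal: Car 27→Route 1 (83 km), Car 63→Route 5 (207 km), Car 85→Route 4 (105 km), Car 12→Route 7 (114 km) — total 83+207+105+114 = 509 km.

Minimum total: 509 km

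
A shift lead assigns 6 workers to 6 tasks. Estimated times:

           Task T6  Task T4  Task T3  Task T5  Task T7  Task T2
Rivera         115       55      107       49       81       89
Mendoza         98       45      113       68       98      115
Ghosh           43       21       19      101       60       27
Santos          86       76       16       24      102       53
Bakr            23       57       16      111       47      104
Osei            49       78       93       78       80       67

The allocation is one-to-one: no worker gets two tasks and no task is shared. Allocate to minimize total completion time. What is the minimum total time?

Minimum total: 233 min

This is a one-to-one assignment (minimum-cost bipartite matching).
Optimal: Rivera→Task T5 (49 min), Mendoza→Task T4 (45 min), Ghosh→Task T2 (27 min), Santos→Task T3 (16 min), Bakr→Task T7 (47 min), Osei→Task T6 (49 min) — total 49+45+27+16+47+49 = 233 min.
Column-greedy (each task in turn goes to its cheapest remaining worker) gives 304 min, worse by 71.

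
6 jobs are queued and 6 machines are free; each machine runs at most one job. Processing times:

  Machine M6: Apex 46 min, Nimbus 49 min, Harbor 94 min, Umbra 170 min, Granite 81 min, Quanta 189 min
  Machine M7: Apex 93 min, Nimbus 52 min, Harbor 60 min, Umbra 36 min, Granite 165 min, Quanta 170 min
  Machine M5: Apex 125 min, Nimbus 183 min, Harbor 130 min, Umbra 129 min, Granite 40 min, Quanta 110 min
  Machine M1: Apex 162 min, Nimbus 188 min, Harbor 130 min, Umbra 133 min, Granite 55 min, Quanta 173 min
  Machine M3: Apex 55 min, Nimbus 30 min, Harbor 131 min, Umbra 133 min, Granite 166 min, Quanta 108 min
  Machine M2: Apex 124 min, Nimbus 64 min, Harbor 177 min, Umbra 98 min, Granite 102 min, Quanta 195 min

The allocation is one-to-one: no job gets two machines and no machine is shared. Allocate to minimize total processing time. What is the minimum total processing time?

Optimal: Apex→Machine M6 (46 min), Nimbus→Machine M3 (30 min), Harbor→Machine M7 (60 min), Umbra→Machine M2 (98 min), Granite→Machine M1 (55 min), Quanta→Machine M5 (110 min) — total 46+30+60+98+55+110 = 399 min.
Row-greedy (each job in turn takes its cheapest remaining machine) gives 447 min, worse by 48.
Swapping Nimbus↔Apex (Nimbus→Machine M6 49 min, Apex→Machine M3 55 min) adds 28.
Every other assignment is strictly worse.

Min total: 399 min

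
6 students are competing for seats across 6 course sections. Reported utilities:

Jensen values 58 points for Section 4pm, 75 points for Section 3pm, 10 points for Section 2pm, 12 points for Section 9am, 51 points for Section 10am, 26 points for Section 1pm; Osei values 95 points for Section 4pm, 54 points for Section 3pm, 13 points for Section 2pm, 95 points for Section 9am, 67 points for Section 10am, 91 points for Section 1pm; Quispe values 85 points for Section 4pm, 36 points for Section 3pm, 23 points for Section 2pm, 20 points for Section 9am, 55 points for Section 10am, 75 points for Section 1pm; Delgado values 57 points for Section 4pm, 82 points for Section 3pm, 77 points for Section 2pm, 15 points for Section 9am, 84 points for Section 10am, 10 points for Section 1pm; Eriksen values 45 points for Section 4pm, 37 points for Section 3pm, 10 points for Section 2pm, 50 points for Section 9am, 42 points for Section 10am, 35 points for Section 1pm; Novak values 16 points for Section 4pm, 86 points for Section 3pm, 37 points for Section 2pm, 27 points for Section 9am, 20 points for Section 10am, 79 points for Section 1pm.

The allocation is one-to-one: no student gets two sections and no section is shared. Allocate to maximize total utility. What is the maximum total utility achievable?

Maximum total: 453 points

This is the linear assignment problem.
Optimal: Jensen→Section 3pm (75 points), Osei→Section 9am (95 points), Quispe→Section 4pm (85 points), Delgado→Section 2pm (77 points), Eriksen→Section 10am (42 points), Novak→Section 1pm (79 points) — total 75+95+85+77+42+79 = 453 points.
Row-greedy (each student in turn takes its best remaining section) gives 416 points, worse by 37.
Next-best assignment: Jensen→Section 10am, Osei→Section 1pm, Quispe→Section 4pm, Delgado→Section 2pm, Eriksen→Section 9am, Novak→Section 3pm = 440 points.
Swapping Novak↔Quispe (Novak→Section 4pm 16 points, Quispe→Section 1pm 75 points) loses 73.
Every other assignment is strictly worse.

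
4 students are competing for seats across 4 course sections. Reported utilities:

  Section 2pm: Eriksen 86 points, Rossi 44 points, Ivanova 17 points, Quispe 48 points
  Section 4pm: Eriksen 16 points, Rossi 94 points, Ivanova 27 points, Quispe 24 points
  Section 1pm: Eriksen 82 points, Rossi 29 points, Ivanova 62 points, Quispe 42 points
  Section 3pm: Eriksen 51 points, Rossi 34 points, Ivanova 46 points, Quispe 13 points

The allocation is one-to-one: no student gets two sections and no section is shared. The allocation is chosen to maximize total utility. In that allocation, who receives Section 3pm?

Ivanova receives Section 3pm.

Optimal: Eriksen→Section 1pm (82 points), Rossi→Section 4pm (94 points), Ivanova→Section 3pm (46 points), Quispe→Section 2pm (48 points) — total 82+94+46+48 = 270 points.
Row-greedy (each student in turn takes its best remaining section) gives 255 points, worse by 15.
Swapping Eriksen↔Rossi (Eriksen→Section 4pm 16 points, Rossi→Section 1pm 29 points) loses 131.
Ivanova's own top section is Section 1pm (62 points), but forcing Ivanova→Section 1pm and reassigning the rest optimally gives only 255 points — worse by 15.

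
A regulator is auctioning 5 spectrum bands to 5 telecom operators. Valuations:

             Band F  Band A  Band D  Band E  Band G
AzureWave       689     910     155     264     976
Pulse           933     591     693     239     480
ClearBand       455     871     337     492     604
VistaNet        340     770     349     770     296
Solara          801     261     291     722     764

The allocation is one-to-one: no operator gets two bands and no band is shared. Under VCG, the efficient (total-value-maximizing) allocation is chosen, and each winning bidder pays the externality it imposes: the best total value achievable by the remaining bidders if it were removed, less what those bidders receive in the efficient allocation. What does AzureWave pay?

Efficient allocation: AzureWave→Band G ($976M), Pulse→Band D ($693M), ClearBand→Band A ($871M), VistaNet→Band E ($770M), Solara→Band F ($801M); total welfare W = $4111M.
AzureWave receives Band G at value $976M, so the others get W − 976 = $3135M.
Without AzureWave: best allocation of the remaining 4 bidders over all 5 bands is Pulse→Band F ($933M), ClearBand→Band A ($871M), VistaNet→Band E ($770M), Solara→Band G ($764M), total $3338M.
VCG payment = (others' best without AzureWave) − (others' welfare with AzureWave) = 3338 − 3135 = $203M.

AzureWave pays $203M.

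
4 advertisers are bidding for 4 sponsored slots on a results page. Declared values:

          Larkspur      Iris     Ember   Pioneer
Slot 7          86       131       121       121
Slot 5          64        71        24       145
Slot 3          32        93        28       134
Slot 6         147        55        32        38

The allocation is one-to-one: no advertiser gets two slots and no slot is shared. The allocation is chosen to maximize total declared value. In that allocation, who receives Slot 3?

This is a one-to-one assignment (maximum-weight bipartite matching).
Optimal: Larkspur→Slot 6 ($147), Iris→Slot 3 ($93), Ember→Slot 7 ($121), Pioneer→Slot 5 ($145) — total 147+93+121+145 = $506.
Column-greedy (each slot in turn goes to its best remaining advertiser) gives $340, worse by 166.
Next-best assignment: Larkspur→Slot 6, Iris→Slot 5, Ember→Slot 7, Pioneer→Slot 3 = $473.
Swapping Larkspur↔Iris (Larkspur→Slot 3 $32, Iris→Slot 6 $55) loses 153.
No other one-to-one assignment exceeds $506.
Iris's own top slot is Slot 7 ($131), but forcing Iris→Slot 7 and reassigning the rest optimally gives only $451 — worse by 55.

Iris receives Slot 3.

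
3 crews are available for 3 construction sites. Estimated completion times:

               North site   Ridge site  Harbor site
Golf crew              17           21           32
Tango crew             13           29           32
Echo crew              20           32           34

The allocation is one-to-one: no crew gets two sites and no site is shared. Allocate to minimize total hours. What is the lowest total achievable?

Min total: 68 hours

Optimal: Golf crew→Ridge site (21 hours), Tango crew→North site (13 hours), Echo crew→Harbor site (34 hours) — total 21+13+34 = 68 hours.
Row-greedy (each crew in turn takes its cheapest remaining site) gives 80 hours, worse by 12.
Checked against all permutations: 68 hours is optimal.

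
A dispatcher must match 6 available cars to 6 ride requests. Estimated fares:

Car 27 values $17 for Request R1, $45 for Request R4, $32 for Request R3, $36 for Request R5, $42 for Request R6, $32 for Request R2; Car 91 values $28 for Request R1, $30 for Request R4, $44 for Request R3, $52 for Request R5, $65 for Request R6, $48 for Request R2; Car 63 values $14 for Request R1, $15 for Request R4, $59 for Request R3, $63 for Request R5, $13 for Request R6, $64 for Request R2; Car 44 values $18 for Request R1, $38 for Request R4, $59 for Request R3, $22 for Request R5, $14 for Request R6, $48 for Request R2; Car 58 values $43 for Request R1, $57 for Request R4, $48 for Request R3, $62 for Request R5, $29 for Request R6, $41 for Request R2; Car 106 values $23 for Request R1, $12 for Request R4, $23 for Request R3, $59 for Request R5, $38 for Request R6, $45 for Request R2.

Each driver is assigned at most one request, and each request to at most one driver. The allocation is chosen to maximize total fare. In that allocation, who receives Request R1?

This is the linear assignment problem.
Optimal: Car 27→Request R4 ($45), Car 91→Request R6 ($65), Car 63→Request R2 ($64), Car 44→Request R3 ($59), Car 58→Request R1 ($43), Car 106→Request R5 ($59) — total 45+65+64+59+43+59 = $335.
Row-greedy (each driver in turn takes its best remaining request) gives $318, worse by 17.
Swapping Car 27↔Car 58 (Car 27→Request R1 $17, Car 58→Request R4 $57) loses 14.
Every other assignment is strictly worse.
Car 58's own top request is Request R5 ($62), but forcing Car 58→Request R5 and reassigning the rest optimally gives only $318 — worse by 17.

Car 58 receives Request R1.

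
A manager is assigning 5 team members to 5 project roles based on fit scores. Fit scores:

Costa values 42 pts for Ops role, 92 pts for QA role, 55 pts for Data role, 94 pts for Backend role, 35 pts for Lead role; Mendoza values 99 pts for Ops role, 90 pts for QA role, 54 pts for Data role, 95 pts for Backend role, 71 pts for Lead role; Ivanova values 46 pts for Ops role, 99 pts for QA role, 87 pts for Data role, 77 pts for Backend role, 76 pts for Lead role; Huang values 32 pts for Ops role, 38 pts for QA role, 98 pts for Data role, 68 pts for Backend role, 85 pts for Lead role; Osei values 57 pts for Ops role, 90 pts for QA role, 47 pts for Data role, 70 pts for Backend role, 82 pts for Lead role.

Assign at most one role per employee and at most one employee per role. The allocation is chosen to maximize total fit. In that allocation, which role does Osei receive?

Osei receives Lead role.

Optimal: Costa→Backend role (94 pts), Mendoza→Ops role (99 pts), Ivanova→QA role (99 pts), Huang→Data role (98 pts), Osei→Lead role (82 pts) — total 94+99+99+98+82 = 472 pts.
Osei's own top role is QA role (90 pts), but forcing Osei→QA role and reassigning the rest optimally gives only 457 pts — worse by 15.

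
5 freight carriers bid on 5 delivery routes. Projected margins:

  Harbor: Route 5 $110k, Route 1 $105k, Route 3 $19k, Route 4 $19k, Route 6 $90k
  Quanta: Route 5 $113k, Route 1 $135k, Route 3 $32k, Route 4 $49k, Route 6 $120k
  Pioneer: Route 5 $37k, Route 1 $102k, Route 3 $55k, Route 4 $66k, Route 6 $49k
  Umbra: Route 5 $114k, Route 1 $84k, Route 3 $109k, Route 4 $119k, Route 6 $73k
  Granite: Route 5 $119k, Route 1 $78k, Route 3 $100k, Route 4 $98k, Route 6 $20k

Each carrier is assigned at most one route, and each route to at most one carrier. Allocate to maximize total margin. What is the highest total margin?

Optimal: Harbor→Route 5 ($110k), Quanta→Route 6 ($120k), Pioneer→Route 1 ($102k), Umbra→Route 4 ($119k), Granite→Route 3 ($100k) — total 110+120+102+119+100 = $551k.
Row-greedy (each carrier in turn takes its best remaining route) gives $440k, worse by 111.
Swapping Granite↔Harbor (Granite→Route 5 $119k, Harbor→Route 3 $19k) loses 72.
Every other assignment is strictly worse.

Maximum total: $551k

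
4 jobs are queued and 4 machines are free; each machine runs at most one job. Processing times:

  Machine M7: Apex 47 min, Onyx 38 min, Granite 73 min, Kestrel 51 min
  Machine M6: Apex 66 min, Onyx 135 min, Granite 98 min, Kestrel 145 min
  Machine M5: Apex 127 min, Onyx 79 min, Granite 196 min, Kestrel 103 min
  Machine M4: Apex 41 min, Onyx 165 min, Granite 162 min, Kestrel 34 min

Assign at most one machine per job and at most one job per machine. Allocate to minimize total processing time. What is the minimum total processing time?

Optimal: Apex→Machine M6 (66 min), Onyx→Machine M5 (79 min), Granite→Machine M7 (73 min), Kestrel→Machine M4 (34 min) — total 66+79+73+34 = 252 min.

Minimum total: 252 min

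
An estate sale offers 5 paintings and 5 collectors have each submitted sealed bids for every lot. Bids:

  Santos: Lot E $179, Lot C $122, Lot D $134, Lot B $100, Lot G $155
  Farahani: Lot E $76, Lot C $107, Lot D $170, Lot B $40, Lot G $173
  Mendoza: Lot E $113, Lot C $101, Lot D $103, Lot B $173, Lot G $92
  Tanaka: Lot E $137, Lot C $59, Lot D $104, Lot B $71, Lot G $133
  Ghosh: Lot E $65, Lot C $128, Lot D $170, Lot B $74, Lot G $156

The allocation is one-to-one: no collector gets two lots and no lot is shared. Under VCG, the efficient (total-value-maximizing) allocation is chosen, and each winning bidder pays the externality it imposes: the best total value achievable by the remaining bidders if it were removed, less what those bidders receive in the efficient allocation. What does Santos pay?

Efficient allocation: Santos→Lot E ($179), Farahani→Lot D ($170), Mendoza→Lot B ($173), Tanaka→Lot G ($133), Ghosh→Lot C ($128); total welfare W = $783.
Santos receives Lot E at value $179, so the others get W − 179 = $604.
Without Santos: best allocation of the remaining 4 bidders over all 5 lots is Farahani→Lot G ($173), Mendoza→Lot B ($173), Tanaka→Lot E ($137), Ghosh→Lot D ($170), total $653.
VCG payment = (others' best without Santos) − (others' welfare with Santos) = 653 − 604 = $49.

Santos pays $49.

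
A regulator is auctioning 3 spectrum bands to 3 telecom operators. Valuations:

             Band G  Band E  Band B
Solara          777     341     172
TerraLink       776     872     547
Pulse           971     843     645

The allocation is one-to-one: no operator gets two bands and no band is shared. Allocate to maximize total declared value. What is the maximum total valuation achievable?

Maximum total: $2294M

This is the linear assignment problem.
Optimal: Solara→Band G ($777M), TerraLink→Band E ($872M), Pulse→Band B ($645M) — total 777+872+645 = $2294M.
Max-entry greedy (repeatedly take the single best remaining cell) gives $2015M, worse by 279.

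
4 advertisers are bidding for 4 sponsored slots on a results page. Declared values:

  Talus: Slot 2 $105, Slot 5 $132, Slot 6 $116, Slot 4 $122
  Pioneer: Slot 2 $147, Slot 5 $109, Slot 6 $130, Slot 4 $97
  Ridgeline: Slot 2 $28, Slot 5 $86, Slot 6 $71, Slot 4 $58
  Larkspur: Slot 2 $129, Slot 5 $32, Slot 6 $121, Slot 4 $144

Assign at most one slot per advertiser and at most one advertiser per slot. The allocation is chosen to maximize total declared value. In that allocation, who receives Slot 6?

Optimal: Talus→Slot 5 ($132), Pioneer→Slot 2 ($147), Ridgeline→Slot 6 ($71), Larkspur→Slot 4 ($144) — total 132+147+71+144 = $494.
Column-greedy (each slot in turn goes to its best remaining advertiser) gives $458, worse by 36.
Swapping Pioneer↔Ridgeline (Pioneer→Slot 6 $130, Ridgeline→Slot 2 $28) loses 60.
Ridgeline's own top slot is Slot 5 ($86), but forcing Ridgeline→Slot 5 and reassigning the rest optimally gives only $493 — worse by 1.

Ridgeline receives Slot 6.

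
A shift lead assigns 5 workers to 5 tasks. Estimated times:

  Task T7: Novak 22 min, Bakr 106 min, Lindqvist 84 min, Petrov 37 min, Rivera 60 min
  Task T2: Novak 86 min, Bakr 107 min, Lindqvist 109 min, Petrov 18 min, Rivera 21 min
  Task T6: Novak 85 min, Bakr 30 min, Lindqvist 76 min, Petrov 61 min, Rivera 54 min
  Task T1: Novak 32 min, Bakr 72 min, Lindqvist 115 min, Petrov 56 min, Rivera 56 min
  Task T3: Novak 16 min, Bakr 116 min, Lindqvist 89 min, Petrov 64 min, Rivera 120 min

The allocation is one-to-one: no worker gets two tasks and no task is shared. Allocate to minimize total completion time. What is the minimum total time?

Min total: 204 min

Optimal: Novak→Task T3 (16 min), Bakr→Task T6 (30 min), Lindqvist→Task T7 (84 min), Petrov→Task T2 (18 min), Rivera→Task T1 (56 min) — total 16+30+84+18+56 = 204 min.
Column-greedy (each task in turn goes to its cheapest remaining worker) gives 215 min, worse by 11.
Next-best assignment: Novak→Task T3, Bakr→Task T6, Lindqvist→Task T7, Petrov→Task T1, Rivera→Task T2 = 207 min.
Checked against all permutations: 204 min is optimal.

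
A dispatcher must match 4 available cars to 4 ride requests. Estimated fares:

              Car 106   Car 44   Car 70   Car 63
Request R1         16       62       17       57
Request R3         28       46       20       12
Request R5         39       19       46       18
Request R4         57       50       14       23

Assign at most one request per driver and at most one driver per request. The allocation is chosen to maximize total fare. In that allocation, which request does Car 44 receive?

Treat this as an assignment problem: match each driver to one request.
Optimal: Car 106→Request R4 ($57), Car 44→Request R3 ($46), Car 70→Request R5 ($46), Car 63→Request R1 ($57) — total 57+46+46+57 = $206.
Row-greedy (each driver in turn takes its best remaining request) gives $177, worse by 29.
Next-best assignment: Car 106→Request R3, Car 44→Request R4, Car 70→Request R5, Car 63→Request R1 = $181.
Car 44's own top request is Request R1 ($62), but forcing Car 44→Request R1 and reassigning the rest optimally gives only $177 — worse by 29.

Car 44 receives Request R3.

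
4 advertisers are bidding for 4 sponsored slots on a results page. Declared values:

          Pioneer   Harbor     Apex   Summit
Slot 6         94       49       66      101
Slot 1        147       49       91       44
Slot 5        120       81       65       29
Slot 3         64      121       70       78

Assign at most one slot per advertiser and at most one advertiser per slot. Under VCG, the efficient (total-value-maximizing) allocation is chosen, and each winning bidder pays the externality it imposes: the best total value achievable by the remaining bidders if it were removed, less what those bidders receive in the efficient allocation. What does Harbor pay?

Harbor pays $5.

Efficient allocation: Pioneer→Slot 1 ($147), Harbor→Slot 3 ($121), Apex→Slot 5 ($65), Summit→Slot 6 ($101); total welfare W = $434.
Harbor receives Slot 3 at value $121, so the others get W − 121 = $313.
Without Harbor: best allocation of the remaining 3 bidders over all 4 slots is Pioneer→Slot 1 ($147), Apex→Slot 3 ($70), Summit→Slot 6 ($101), total $318.
VCG payment = (others' best without Harbor) − (others' welfare with Harbor) = 318 − 313 = $5.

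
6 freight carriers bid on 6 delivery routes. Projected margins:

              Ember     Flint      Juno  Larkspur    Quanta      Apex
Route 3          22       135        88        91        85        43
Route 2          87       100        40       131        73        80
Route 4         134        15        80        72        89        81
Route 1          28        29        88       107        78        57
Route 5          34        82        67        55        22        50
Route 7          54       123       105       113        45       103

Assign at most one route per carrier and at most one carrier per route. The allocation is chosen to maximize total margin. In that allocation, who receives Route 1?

Optimal: Ember→Route 4 ($134k), Flint→Route 3 ($135k), Juno→Route 5 ($67k), Larkspur→Route 2 ($131k), Quanta→Route 1 ($78k), Apex→Route 7 ($103k) — total 134+135+67+131+78+103 = $648k.
Max-entry greedy (repeatedly take the single best remaining cell) gives $633k, worse by 15.
Next-best assignment: Ember→Route 4, Flint→Route 3, Juno→Route 7, Larkspur→Route 2, Quanta→Route 1, Apex→Route 5 = $633k.
Quanta's own top route is Route 4 ($89k), but forcing Quanta→Route 4 and reassigning the rest optimally gives only $588k — worse by 60.

Quanta receives Route 1.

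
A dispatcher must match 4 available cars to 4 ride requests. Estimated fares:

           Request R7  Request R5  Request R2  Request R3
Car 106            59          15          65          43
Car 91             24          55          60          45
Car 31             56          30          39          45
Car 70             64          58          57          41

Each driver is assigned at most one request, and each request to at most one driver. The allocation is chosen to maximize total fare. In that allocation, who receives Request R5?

Car 91 receives Request R5.

Treat this as an assignment problem: match each driver to one request.
Optimal: Car 106→Request R2 ($65), Car 91→Request R5 ($55), Car 31→Request R3 ($45), Car 70→Request R7 ($64) — total 65+55+45+64 = $229.
Row-greedy (each driver in turn takes its best remaining request) gives $217, worse by 12.
Next-best assignment: Car 106→Request R2, Car 91→Request R3, Car 31→Request R7, Car 70→Request R5 = $224.
No other one-to-one assignment exceeds $229.
Car 91's own top request is Request R2 ($60), but forcing Car 91→Request R2 and reassigning the rest optimally gives only $222 — worse by 7.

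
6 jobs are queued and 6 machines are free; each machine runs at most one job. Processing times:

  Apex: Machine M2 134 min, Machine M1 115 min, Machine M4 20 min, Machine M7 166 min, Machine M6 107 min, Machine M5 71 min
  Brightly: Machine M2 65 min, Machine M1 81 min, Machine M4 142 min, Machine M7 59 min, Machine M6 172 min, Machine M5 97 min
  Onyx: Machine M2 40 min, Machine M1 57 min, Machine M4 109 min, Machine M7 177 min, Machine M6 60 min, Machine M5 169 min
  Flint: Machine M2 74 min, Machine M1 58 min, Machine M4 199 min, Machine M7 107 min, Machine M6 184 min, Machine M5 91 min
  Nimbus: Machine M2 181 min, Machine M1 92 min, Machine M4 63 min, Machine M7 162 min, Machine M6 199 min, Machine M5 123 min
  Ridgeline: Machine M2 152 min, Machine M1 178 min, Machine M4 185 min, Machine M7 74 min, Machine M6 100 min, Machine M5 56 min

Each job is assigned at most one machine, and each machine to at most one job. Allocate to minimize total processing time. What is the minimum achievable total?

Min total: 361 min

Treat this as an assignment problem: match each job to one machine.
Optimal: Apex→Machine M4 (20 min), Brightly→Machine M7 (59 min), Onyx→Machine M6 (60 min), Flint→Machine M2 (74 min), Nimbus→Machine M1 (92 min), Ridgeline→Machine M5 (56 min) — total 20+59+60+74+92+56 = 361 min.
Column-greedy (each machine in turn goes to its cheapest remaining job) gives 400 min, worse by 39.
Next-best assignment: Apex→Machine M6, Brightly→Machine M7, Onyx→Machine M2, Flint→Machine M1, Nimbus→Machine M4, Ridgeline→Machine M5 = 383 min.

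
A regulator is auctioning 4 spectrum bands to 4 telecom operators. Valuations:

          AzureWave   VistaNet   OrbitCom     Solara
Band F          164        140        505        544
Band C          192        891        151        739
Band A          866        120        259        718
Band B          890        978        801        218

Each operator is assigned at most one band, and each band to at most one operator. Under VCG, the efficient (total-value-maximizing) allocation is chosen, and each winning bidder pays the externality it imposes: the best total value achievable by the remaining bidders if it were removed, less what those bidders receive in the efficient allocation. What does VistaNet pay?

Efficient allocation: AzureWave→Band A ($866M), VistaNet→Band C ($891M), OrbitCom→Band B ($801M), Solara→Band F ($544M); total welfare W = $3102M.
VistaNet receives Band C at value $891M, so the others get W − 891 = $2211M.
Without VistaNet: best allocation of the remaining 3 bidders over all 4 bands is AzureWave→Band A ($866M), OrbitCom→Band B ($801M), Solara→Band C ($739M), total $2406M.
VCG payment = (others' best without VistaNet) − (others' welfare with VistaNet) = 2406 − 2211 = $195M.

VistaNet pays $195M.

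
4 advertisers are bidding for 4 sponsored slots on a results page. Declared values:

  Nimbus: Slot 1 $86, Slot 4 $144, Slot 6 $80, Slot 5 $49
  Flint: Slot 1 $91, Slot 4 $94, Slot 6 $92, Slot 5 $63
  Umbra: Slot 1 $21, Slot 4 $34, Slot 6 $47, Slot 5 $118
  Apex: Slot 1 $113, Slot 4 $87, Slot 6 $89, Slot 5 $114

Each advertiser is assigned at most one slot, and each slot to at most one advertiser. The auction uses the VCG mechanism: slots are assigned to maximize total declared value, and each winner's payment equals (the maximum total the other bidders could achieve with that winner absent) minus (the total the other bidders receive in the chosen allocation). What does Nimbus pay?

Nimbus pays $2.

Efficient allocation: Nimbus→Slot 4 ($144), Flint→Slot 6 ($92), Umbra→Slot 5 ($118), Apex→Slot 1 ($113); total welfare W = $467.
Nimbus receives Slot 4 at value $144, so the others get W − 144 = $323.
Without Nimbus: best allocation of the remaining 3 bidders over all 4 slots is Flint→Slot 4 ($94), Umbra→Slot 5 ($118), Apex→Slot 1 ($113), total $325.
VCG payment = (others' best without Nimbus) − (others' welfare with Nimbus) = 325 − 323 = $2.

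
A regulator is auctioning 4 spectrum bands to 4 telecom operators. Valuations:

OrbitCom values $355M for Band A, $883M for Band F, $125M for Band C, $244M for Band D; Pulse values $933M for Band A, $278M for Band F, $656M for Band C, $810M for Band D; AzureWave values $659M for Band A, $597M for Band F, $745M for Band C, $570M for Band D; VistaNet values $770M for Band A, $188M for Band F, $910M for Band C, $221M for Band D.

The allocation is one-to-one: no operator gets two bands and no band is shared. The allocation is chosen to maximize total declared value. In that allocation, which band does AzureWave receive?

Optimal: OrbitCom→Band F ($883M), Pulse→Band A ($933M), AzureWave→Band D ($570M), VistaNet→Band C ($910M) — total 883+933+570+910 = $3296M.
Swapping OrbitCom↔AzureWave (OrbitCom→Band D $244M, AzureWave→Band F $597M) loses 612.
No other one-to-one assignment exceeds $3296M.
AzureWave's own top band is Band C ($745M), but forcing AzureWave→Band C and reassigning the rest optimally gives only $3208M — worse by 88.

AzureWave receives Band D.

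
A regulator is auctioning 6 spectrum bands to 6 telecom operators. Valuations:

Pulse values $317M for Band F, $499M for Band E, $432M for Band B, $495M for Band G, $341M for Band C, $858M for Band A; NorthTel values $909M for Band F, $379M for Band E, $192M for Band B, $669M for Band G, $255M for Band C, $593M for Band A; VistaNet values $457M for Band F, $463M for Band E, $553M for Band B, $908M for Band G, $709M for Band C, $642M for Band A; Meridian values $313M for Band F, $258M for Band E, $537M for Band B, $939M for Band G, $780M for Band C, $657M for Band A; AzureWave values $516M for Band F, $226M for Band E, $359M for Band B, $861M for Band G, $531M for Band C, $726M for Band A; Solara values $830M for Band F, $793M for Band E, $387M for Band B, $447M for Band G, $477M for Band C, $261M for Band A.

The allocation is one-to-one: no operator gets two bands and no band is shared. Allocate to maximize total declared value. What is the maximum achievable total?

This is the linear assignment problem.
Optimal: Pulse→Band A ($858M), NorthTel→Band F ($909M), VistaNet→Band B ($553M), Meridian→Band C ($780M), AzureWave→Band G ($861M), Solara→Band E ($793M) — total 858+909+553+780+861+793 = $4754M.
Row-greedy (each operator in turn takes its best remaining band) gives $4607M, worse by 147.
No other one-to-one assignment exceeds $4754M.

Maximum total: $4754M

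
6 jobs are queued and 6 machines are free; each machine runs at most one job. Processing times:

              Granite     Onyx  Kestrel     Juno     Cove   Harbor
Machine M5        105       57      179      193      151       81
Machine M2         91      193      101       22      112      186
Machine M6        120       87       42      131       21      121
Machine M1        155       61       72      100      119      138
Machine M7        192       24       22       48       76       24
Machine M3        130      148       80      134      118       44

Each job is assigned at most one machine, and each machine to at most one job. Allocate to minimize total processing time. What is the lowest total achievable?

Optimal: Granite→Machine M5 (105 min), Onyx→Machine M1 (61 min), Kestrel→Machine M7 (22 min), Juno→Machine M2 (22 min), Cove→Machine M6 (21 min), Harbor→Machine M3 (44 min) — total 105+61+22+22+21+44 = 275 min.
Swapping Kestrel↔Onyx (Kestrel→Machine M1 72 min, Onyx→Machine M7 24 min) adds 13.

Minimum total: 275 min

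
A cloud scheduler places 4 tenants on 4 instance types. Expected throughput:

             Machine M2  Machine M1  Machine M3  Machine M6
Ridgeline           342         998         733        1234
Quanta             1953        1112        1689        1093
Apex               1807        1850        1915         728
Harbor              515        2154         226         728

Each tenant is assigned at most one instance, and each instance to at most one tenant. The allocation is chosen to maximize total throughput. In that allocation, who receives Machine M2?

This is a one-to-one assignment (maximum-weight bipartite matching).
Optimal: Ridgeline→Machine M6 (1234 ops/s), Quanta→Machine M2 (1953 ops/s), Apex→Machine M3 (1915 ops/s), Harbor→Machine M1 (2154 ops/s) — total 1234+1953+1915+2154 = 7256 ops/s.
Swapping Harbor↔Apex (Harbor→Machine M3 226 ops/s, Apex→Machine M1 1850 ops/s) loses 1993.
No other one-to-one assignment exceeds 7256 ops/s.

Quanta receives Machine M2.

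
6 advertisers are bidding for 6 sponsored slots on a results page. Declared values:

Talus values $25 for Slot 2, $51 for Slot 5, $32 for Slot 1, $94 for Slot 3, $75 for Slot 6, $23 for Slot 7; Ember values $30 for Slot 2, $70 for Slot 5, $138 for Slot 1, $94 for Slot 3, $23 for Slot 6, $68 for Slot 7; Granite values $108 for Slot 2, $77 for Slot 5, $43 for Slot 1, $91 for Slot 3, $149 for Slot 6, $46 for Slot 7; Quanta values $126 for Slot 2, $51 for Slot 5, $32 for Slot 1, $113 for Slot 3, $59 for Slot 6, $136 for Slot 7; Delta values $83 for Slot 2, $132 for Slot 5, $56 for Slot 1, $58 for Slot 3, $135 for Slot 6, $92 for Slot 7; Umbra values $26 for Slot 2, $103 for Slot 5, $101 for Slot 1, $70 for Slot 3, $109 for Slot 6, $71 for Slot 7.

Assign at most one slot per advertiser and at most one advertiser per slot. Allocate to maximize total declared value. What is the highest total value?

Maximum total: $717

Optimal: Talus→Slot 3 ($94), Ember→Slot 1 ($138), Granite→Slot 2 ($108), Quanta→Slot 7 ($136), Delta→Slot 5 ($132), Umbra→Slot 6 ($109) — total 94+138+108+136+132+109 = $717.
Row-greedy (each advertiser in turn takes its best remaining slot) gives $675, worse by 42.
Swapping Delta↔Umbra (Delta→Slot 6 $135, Umbra→Slot 5 $103) loses 3.
Every other assignment is strictly worse.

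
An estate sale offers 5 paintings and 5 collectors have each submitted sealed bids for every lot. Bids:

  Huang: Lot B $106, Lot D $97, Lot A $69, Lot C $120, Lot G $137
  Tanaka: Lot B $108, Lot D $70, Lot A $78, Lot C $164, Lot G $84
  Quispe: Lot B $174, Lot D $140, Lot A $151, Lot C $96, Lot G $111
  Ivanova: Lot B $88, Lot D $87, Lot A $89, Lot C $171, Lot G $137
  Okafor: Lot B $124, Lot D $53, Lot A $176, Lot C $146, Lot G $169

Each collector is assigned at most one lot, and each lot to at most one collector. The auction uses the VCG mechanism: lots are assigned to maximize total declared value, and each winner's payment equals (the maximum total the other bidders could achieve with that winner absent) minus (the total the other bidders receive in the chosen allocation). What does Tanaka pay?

Efficient allocation: Huang→Lot D ($97), Tanaka→Lot C ($164), Quispe→Lot B ($174), Ivanova→Lot G ($137), Okafor→Lot A ($176); total welfare W = $748.
Tanaka receives Lot C at value $164, so the others get W − 164 = $584.
Without Tanaka: best allocation of the remaining 4 bidders over all 5 lots is Huang→Lot G ($137), Quispe→Lot B ($174), Ivanova→Lot C ($171), Okafor→Lot A ($176), total $658.
VCG payment = (others' best without Tanaka) − (others' welfare with Tanaka) = 658 − 584 = $74.

Tanaka pays $74.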